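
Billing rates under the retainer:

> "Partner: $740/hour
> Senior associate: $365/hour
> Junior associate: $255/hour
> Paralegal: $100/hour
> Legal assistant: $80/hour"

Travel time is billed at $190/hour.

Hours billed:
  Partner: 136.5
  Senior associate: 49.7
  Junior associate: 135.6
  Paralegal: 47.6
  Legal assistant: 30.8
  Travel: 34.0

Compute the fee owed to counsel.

$167,412.50

Partner: 136.5 × $740 = $101,010.00
Senior associate: 49.7 × $365 = $18,140.50
Junior associate: 135.6 × $255 = $34,578.00
Paralegal: 47.6 × $100 = $4,760.00
Legal assistant: 30.8 × $80 = $2,464.00
Subtotal: $101,010.00 + $18,140.50 + $34,578.00 + $4,760.00 + $2,464.00 = $160,952.50
Travel: 34.0 × $190 = $6,460.00
Total: $160,952.50 + $6,460.00 = $167,412.50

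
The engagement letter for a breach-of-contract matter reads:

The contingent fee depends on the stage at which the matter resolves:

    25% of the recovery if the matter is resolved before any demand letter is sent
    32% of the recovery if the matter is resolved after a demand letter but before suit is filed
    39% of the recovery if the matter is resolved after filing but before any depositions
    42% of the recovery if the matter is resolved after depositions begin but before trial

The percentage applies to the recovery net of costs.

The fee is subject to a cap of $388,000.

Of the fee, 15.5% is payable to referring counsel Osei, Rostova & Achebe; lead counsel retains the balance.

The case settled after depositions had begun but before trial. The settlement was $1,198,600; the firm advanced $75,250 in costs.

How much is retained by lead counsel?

Fee base (net of costs): $1,198,600 − $75,250 = $1,123,350
The matter settled after depositions had begun but before trial, so the 42% rate applies.
$1,123,350 × 42% = $471,807.00
$471,807.00 exceeds the $388,000 cap, so the fee is capped at $388,000.00.
Referral share: 15.5% of $388,000.00 = $60,140.00; lead counsel retains $388,000.00 − $60,140.00 = $327,860.00.

$327,860.00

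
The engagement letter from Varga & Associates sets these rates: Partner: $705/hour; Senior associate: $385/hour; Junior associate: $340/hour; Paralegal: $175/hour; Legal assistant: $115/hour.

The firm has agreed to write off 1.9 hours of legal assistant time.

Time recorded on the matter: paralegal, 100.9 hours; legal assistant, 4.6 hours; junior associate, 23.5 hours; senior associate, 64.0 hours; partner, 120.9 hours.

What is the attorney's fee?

Partner: 120.9 × $705 = $85,234.50
Senior associate: 64.0 × $385 = $24,640.00
Junior associate: 23.5 × $340 = $7,990.00
Paralegal: 100.9 × $175 = $17,657.50
Legal assistant: 4.6 × $115 = $529.00
Subtotal: $136,051.00
Write-off: 1.9 × $115 = $218.50
Total: $136,051.00 − $218.50 = $135,832.50

$135,832.50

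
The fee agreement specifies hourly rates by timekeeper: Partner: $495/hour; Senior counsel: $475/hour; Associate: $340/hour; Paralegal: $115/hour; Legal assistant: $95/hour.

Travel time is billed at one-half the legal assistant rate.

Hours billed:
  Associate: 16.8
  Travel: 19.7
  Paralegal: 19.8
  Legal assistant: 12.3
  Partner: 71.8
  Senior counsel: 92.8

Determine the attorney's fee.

Partner: 71.8 × $495 = $35,541.00
Senior counsel: 92.8 × $475 = $44,080.00
Associate: 16.8 × $340 = $5,712.00
Paralegal: 19.8 × $115 = $2,277.00
Legal assistant: 12.3 × $95 = $1,168.50
Subtotal: $35,541.00 + $44,080.00 + $5,712.00 + $2,277.00 + $1,168.50 = $88,778.50
Travel: 19.7 × ($95 ÷ 2) = 19.7 × $47.50 = $935.75
Total: $88,778.50 + $935.75 = $89,714.25

$89,714.25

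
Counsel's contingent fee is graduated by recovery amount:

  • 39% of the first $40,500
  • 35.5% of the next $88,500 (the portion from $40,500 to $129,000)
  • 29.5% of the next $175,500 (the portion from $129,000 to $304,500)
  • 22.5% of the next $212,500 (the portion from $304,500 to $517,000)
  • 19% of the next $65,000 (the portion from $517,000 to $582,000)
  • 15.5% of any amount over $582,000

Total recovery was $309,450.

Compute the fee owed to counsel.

First $40,500 at 39% = $15,795.00
Next $88,500 at 35.5% = $31,417.50
Next $175,500 at 29.5% = $51,772.50
Remaining $4,950 at 22.5% = $1,113.75
Fee: $15,795.00 + $31,417.50 + $51,772.50 + $1,113.75 = $100,098.75

$100,098.75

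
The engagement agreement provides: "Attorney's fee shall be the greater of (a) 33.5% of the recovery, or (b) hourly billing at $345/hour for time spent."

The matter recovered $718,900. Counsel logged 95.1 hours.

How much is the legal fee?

(a) 33.5% of $718,900 = $240,831.50
(b) 95.1 × $345 = $32,809.50
The greater is (a): $240,831.50.

$240,831.50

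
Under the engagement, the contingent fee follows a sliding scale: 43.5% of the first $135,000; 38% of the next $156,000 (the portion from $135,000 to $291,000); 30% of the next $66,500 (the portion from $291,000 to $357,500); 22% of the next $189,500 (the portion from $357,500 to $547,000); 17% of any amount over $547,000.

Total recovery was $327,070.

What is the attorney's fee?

$128,826.00

First $135,000 at 43.5% = $58,725.00
Next $156,000 at 38% = $59,280.00
Remaining $36,070 at 30% = $10,821.00
Fee: $58,725.00 + $59,280.00 + $10,821.00 = $128,826.00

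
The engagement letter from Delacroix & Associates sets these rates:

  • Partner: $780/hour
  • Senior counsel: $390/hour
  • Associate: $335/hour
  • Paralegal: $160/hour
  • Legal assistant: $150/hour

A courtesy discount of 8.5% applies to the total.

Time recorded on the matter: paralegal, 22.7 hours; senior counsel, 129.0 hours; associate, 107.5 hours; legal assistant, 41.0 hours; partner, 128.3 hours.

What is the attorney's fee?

Partner: 128.3 × $780 = $100,074.00
Senior counsel: 129.0 × $390 = $50,310.00
Associate: 107.5 × $335 = $36,012.50
Paralegal: 22.7 × $160 = $3,632.00
Legal assistant: 41.0 × $150 = $6,150.00
Subtotal: $196,178.50
Less 8.5% discount: −$16,675.17
Total: $196,178.50 − $16,675.17 = $179,503.33

$179,503.33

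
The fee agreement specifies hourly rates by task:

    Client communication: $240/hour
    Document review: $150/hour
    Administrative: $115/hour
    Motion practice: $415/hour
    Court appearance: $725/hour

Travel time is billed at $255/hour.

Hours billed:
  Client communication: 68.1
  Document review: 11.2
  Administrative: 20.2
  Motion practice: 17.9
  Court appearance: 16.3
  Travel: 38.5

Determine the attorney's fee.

Client communication: 68.1 × $240 = $16,344.00
Document review: 11.2 × $150 = $1,680.00
Administrative: 20.2 × $115 = $2,323.00
Motion practice: 17.9 × $415 = $7,428.50
Court appearance: 16.3 × $725 = $11,817.50
Subtotal: $16,344.00 + $1,680.00 + $2,323.00 + $7,428.50 + $11,817.50 = $39,593.00
Travel: 38.5 × $255 = $9,817.50
Total: $39,593.00 + $9,817.50 = $49,410.50

$49,410.50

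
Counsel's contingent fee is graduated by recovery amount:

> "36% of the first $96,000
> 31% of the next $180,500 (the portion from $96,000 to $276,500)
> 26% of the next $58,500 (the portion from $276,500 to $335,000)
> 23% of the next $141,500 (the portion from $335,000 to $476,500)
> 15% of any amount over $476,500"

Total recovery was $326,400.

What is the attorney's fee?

$103,489.00

First $96,000 at 36% = $34,560.00
Next $180,500 at 31% = $55,955.00
Remaining $49,900 at 26% = $12,974.00
Fee: $34,560.00 + $55,955.00 + $12,974.00 = $103,489.00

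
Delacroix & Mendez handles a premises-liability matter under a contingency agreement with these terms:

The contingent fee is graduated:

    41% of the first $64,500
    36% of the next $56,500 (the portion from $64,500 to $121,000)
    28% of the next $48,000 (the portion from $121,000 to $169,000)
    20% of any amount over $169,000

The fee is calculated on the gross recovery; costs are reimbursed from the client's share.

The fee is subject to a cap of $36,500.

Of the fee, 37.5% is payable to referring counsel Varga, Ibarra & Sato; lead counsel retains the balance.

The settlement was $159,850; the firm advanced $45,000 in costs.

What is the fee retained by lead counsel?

$22,812.50

Fee base is the gross recovery, $159,850; costs are reimbursed separately.
First $64,500 at 41% = $26,445.00
Next $56,500 at 36% = $20,340.00
Remaining $38,850 at 28% = $10,878.00
Fee: $26,445.00 + $20,340.00 + $10,878.00 = $57,663.00
$57,663.00 exceeds the $36,500 cap, so the fee is capped at $36,500.00.
Referral share: 37.5% of $36,500.00 = $13,687.50; lead counsel retains $36,500.00 − $13,687.50 = $22,812.50.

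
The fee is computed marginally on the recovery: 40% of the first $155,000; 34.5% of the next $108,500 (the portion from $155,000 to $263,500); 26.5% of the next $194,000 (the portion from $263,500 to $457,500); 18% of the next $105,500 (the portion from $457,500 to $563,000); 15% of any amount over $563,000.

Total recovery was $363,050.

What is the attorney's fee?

First $155,000 at 40% = $62,000.00
Next $108,500 at 34.5% = $37,432.50
Remaining $99,550 at 26.5% = $26,380.75
Fee: $62,000.00 + $37,432.50 + $26,380.75 = $125,813.25

$125,813.25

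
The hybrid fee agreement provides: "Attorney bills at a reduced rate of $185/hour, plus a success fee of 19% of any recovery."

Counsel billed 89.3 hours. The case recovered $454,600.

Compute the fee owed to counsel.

$102,894.50

Hourly: 89.3 × $185 = $16,520.50
Success fee: 19% of $454,600 = $86,374.00
Total: $16,520.50 + $86,374.00 = $102,894.50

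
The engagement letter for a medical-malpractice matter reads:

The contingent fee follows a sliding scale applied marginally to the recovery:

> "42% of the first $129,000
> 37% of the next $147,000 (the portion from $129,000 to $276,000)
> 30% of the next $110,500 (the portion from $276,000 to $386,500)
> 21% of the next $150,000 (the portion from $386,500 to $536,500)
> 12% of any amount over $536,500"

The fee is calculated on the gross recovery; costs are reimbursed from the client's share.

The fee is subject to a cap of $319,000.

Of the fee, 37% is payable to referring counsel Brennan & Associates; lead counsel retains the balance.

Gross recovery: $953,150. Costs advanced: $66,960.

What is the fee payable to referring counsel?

$82,590.66

Fee base is the gross recovery, $953,150; costs are reimbursed separately.
First $129,000 at 42% = $54,180.00
Next $147,000 at 37% = $54,390.00
Next $110,500 at 30% = $33,150.00
Next $150,000 at 21% = $31,500.00
Remaining $416,650 at 12% = $49,998.00
Fee: $54,180.00 + $54,390.00 + $33,150.00 + $31,500.00 + $49,998.00 = $223,218.00
$223,218.00 is under the $319,000 cap.
Referral share: 37% of $223,218.00 = $82,590.66; lead counsel retains $223,218.00 − $82,590.66 = $140,627.34.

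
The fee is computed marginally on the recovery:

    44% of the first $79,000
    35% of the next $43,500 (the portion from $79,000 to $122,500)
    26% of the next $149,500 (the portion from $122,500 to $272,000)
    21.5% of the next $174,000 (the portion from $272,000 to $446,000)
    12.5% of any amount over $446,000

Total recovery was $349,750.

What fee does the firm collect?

First $79,000 at 44% = $34,760.00
Next $43,500 at 35% = $15,225.00
Next $149,500 at 26% = $38,870.00
Remaining $77,750 at 21.5% = $16,716.25
Fee: $34,760.00 + $15,225.00 + $38,870.00 + $16,716.25 = $105,571.25

$105,571.25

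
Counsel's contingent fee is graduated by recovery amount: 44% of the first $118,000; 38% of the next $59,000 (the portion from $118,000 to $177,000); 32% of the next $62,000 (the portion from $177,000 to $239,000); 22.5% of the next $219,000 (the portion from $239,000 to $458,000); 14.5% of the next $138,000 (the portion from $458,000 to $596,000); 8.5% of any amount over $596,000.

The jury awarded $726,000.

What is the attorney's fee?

First $118,000 at 44% = $51,920.00
Next $59,000 at 38% = $22,420.00
Next $62,000 at 32% = $19,840.00
Next $219,000 at 22.5% = $49,275.00
Next $138,000 at 14.5% = $20,010.00
Remaining $130,000 at 8.5% = $11,050.00
Fee: $51,920.00 + $22,420.00 + $19,840.00 + $49,275.00 + $20,010.00 + $11,050.00 = $174,515.00

$174,515.00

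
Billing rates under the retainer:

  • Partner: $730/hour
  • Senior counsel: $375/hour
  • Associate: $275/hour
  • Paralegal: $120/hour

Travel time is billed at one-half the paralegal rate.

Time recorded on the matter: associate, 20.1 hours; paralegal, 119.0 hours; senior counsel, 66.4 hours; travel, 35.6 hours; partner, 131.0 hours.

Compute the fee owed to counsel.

$142,473.50

Partner: 131.0 × $730 = $95,630.00
Senior counsel: 66.4 × $375 = $24,900.00
Associate: 20.1 × $275 = $5,527.50
Paralegal: 119.0 × $120 = $14,280.00
Subtotal: $95,630.00 + $24,900.00 + $5,527.50 + $14,280.00 = $140,337.50
Travel: 35.6 × ($120 ÷ 2) = 35.6 × $60.00 = $2,136.00
Total: $140,337.50 + $2,136.00 = $142,473.50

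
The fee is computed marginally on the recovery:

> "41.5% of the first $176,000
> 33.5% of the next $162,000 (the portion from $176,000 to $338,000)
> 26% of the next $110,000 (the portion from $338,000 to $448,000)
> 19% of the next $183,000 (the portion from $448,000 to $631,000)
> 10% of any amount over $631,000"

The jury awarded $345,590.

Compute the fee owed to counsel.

$129,283.40

First $176,000 at 41.5% = $73,040.00
Next $162,000 at 33.5% = $54,270.00
Remaining $7,590 at 26% = $1,973.40
Fee: $73,040.00 + $54,270.00 + $1,973.40 = $129,283.40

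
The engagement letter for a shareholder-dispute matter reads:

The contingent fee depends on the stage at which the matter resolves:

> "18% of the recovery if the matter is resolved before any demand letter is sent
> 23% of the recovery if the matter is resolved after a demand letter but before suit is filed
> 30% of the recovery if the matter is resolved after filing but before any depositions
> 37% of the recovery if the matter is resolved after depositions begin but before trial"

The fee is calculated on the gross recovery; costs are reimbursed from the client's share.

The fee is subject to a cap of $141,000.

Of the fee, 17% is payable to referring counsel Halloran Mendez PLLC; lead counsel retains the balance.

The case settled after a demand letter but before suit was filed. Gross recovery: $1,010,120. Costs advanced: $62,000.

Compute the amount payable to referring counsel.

Fee base is the gross recovery, $1,010,120; costs are reimbursed separately.
The matter settled after a demand letter but before suit was filed, so the 23% rate applies.
$1,010,120 × 23% = $232,327.60
$232,327.60 exceeds the $141,000 cap, so the fee is capped at $141,000.00.
Referral share: 17% of $141,000.00 = $23,970.00; lead counsel retains $141,000.00 − $23,970.00 = $117,030.00.

$23,970.00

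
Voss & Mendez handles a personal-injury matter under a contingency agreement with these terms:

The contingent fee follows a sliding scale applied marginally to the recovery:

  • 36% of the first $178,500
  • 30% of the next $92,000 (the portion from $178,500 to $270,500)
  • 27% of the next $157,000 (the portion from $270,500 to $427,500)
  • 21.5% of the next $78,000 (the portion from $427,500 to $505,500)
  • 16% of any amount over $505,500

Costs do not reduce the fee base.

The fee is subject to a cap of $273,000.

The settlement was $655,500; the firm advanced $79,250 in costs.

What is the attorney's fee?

$175,020.00

Fee base is the gross recovery, $655,500; costs are reimbursed separately.
First $178,500 at 36% = $64,260.00
Next $92,000 at 30% = $27,600.00
Next $157,000 at 27% = $42,390.00
Next $78,000 at 21.5% = $16,770.00
Remaining $150,000 at 16% = $24,000.00
Fee: $64,260.00 + $27,600.00 + $42,390.00 + $16,770.00 + $24,000.00 = $175,020.00
$175,020.00 is under the $273,000 cap.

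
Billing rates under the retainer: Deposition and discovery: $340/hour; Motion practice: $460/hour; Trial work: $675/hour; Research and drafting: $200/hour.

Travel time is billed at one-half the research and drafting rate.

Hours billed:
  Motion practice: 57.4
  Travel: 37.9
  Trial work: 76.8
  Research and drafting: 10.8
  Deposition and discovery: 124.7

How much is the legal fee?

$126,592.00

Deposition and discovery: 124.7 × $340 = $42,398.00
Motion practice: 57.4 × $460 = $26,404.00
Trial work: 76.8 × $675 = $51,840.00
Research and drafting: 10.8 × $200 = $2,160.00
Subtotal: $42,398.00 + $26,404.00 + $51,840.00 + $2,160.00 = $122,802.00
Travel: 37.9 × ($200 ÷ 2) = 37.9 × $100.00 = $3,790.00
Total: $122,802.00 + $3,790.00 = $126,592.00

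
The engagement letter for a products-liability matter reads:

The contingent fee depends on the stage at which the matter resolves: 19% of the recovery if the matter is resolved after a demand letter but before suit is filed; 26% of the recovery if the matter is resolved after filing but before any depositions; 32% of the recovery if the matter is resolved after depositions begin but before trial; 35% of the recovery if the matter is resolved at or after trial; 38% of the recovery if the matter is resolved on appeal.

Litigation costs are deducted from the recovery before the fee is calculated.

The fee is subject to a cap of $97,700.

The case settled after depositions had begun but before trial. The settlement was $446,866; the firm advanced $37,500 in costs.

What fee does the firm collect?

$97,700.00

Fee base (net of costs): $446,866 − $37,500 = $409,366
The matter settled after depositions had begun but before trial, so the 32% rate applies.
$409,366 × 32% = $130,997.12
$130,997.12 exceeds the $97,700 cap, so the fee is capped at $97,700.00.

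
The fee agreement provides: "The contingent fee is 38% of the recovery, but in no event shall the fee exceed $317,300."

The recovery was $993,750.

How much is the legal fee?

38% of $993,750 = $377,625.00
That exceeds the $317,300 cap, so the fee is capped at $317,300.

$317,300.00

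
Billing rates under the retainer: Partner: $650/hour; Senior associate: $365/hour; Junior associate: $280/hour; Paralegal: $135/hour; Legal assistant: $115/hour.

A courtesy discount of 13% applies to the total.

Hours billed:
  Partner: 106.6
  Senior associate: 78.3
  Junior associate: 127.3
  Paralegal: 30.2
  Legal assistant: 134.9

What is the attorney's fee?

Partner: 106.6 × $650 = $69,290.00
Senior associate: 78.3 × $365 = $28,579.50
Junior associate: 127.3 × $280 = $35,644.00
Paralegal: 30.2 × $135 = $4,077.00
Legal assistant: 134.9 × $115 = $15,513.50
Subtotal: $153,104.00
Less 13% discount: −$19,903.52
Total: $153,104.00 − $19,903.52 = $133,200.48

$133,200.48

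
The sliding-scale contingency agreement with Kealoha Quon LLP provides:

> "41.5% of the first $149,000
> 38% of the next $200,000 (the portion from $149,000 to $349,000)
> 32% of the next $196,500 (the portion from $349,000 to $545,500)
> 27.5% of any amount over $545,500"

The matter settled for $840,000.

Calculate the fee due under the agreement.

$281,702.50

First $149,000 at 41.5% = $61,835.00
Next $200,000 at 38% = $76,000.00
Next $196,500 at 32% = $62,880.00
Remaining $294,500 at 27.5% = $80,987.50
Fee: $61,835.00 + $76,000.00 + $62,880.00 + $80,987.50 = $281,702.50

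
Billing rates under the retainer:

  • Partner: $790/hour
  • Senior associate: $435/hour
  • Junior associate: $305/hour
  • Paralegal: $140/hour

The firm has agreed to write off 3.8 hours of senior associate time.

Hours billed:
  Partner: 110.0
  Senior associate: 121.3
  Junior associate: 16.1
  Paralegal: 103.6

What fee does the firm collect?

$157,427.00

Partner: 110.0 × $790 = $86,900.00
Senior associate: 121.3 × $435 = $52,765.50
Junior associate: 16.1 × $305 = $4,910.50
Paralegal: 103.6 × $140 = $14,504.00
Subtotal: $159,080.00
Write-off: 3.8 × $435 = $1,653.00
Total: $159,080.00 − $1,653.00 = $157,427.00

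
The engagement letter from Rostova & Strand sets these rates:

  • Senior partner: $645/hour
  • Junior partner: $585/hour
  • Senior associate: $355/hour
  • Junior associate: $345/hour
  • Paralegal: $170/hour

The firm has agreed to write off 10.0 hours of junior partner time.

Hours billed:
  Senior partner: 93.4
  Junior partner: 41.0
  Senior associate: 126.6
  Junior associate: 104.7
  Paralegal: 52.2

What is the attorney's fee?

$168,316.50

Senior partner: 93.4 × $645 = $60,243.00
Junior partner: 41.0 × $585 = $23,985.00
Senior associate: 126.6 × $355 = $44,943.00
Junior associate: 104.7 × $345 = $36,121.50
Paralegal: 52.2 × $170 = $8,874.00
Subtotal: $174,166.50
Write-off: 10.0 × $585 = $5,850.00
Total: $174,166.50 − $5,850.00 = $168,316.50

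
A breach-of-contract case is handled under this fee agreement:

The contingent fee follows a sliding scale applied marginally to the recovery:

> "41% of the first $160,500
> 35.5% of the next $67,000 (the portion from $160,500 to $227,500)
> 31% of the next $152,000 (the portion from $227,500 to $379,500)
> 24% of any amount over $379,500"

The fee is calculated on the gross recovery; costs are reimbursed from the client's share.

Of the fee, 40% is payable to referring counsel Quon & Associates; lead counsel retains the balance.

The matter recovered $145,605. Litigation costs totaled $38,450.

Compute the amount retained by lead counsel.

Fee base is the gross recovery, $145,605; costs are reimbursed separately.
First $145,605 at 41% = $59,698.05
Referral share: 40% of $59,698.05 = $23,879.22; lead counsel retains $59,698.05 − $23,879.22 = $35,818.83.

$35,818.83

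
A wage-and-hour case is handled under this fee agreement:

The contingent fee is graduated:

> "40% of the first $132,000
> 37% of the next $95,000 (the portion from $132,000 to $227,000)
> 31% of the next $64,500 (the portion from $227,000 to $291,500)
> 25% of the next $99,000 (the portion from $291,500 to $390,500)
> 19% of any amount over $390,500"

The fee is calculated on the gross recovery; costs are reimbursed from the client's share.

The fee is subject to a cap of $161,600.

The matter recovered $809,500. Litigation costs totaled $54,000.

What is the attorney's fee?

$161,600.00

Fee base is the gross recovery, $809,500; costs are reimbursed separately.
First $132,000 at 40% = $52,800.00
Next $95,000 at 37% = $35,150.00
Next $64,500 at 31% = $19,995.00
Next $99,000 at 25% = $24,750.00
Remaining $419,000 at 19% = $79,610.00
Fee: $52,800.00 + $35,150.00 + $19,995.00 + $24,750.00 + $79,610.00 = $212,305.00
$212,305.00 exceeds the $161,600 cap, so the fee is capped at $161,600.00.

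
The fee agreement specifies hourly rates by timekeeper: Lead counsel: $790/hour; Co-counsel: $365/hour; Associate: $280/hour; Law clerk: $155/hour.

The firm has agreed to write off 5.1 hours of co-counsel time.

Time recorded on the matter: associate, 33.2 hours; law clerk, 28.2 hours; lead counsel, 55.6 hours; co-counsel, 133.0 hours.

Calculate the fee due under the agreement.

Lead counsel: 55.6 × $790 = $43,924.00
Co-counsel: 133.0 × $365 = $48,545.00
Associate: 33.2 × $280 = $9,296.00
Law clerk: 28.2 × $155 = $4,371.00
Subtotal: $106,136.00
Write-off: 5.1 × $365 = $1,861.50
Total: $106,136.00 − $1,861.50 = $104,274.50

$104,274.50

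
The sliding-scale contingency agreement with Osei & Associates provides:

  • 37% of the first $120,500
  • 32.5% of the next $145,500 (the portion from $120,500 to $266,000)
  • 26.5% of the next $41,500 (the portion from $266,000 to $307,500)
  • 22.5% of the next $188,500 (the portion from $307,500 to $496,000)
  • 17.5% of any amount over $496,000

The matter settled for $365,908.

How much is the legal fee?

$116,011.80

First $120,500 at 37% = $44,585.00
Next $145,500 at 32.5% = $47,287.50
Next $41,500 at 26.5% = $10,997.50
Remaining $58,408 at 22.5% = $13,141.80
Fee: $44,585.00 + $47,287.50 + $10,997.50 + $13,141.80 = $116,011.80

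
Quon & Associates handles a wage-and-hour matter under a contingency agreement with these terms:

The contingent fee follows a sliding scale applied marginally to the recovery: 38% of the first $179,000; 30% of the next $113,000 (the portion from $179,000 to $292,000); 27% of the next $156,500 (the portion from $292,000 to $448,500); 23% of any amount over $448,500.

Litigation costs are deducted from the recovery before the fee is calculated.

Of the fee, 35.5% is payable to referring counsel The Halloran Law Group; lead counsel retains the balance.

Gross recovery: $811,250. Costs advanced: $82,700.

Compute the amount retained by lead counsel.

$134,538.29

Fee base (net of costs): $811,250 − $82,700 = $728,550
First $179,000 at 38% = $68,020.00
Next $113,000 at 30% = $33,900.00
Next $156,500 at 27% = $42,255.00
Remaining $280,050 at 23% = $64,411.50
Fee: $68,020.00 + $33,900.00 + $42,255.00 + $64,411.50 = $208,586.50
Referral share: 35.5% of $208,586.50 = $74,048.21; lead counsel retains $208,586.50 − $74,048.21 = $134,538.29.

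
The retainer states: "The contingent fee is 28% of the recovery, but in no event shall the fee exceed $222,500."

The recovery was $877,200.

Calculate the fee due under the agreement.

28% of $877,200 = $245,616.00
That exceeds the $222,500 cap, so the fee is capped at $222,500.

$222,500.00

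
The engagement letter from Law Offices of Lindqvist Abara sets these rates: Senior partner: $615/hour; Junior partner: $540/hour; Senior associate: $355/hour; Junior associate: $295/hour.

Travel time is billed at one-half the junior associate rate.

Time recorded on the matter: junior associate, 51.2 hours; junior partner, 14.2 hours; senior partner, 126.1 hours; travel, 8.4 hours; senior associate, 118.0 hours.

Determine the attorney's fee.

Senior partner: 126.1 × $615 = $77,551.50
Junior partner: 14.2 × $540 = $7,668.00
Senior associate: 118.0 × $355 = $41,890.00
Junior associate: 51.2 × $295 = $15,104.00
Subtotal: $77,551.50 + $7,668.00 + $41,890.00 + $15,104.00 = $142,213.50
Travel: 8.4 × ($295 ÷ 2) = 8.4 × $147.50 = $1,239.00
Total: $142,213.50 + $1,239.00 = $143,452.50

$143,452.50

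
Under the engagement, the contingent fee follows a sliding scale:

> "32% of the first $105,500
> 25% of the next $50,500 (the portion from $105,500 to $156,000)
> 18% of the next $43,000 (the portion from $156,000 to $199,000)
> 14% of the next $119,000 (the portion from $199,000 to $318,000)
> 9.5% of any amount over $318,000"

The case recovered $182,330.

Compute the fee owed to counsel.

$51,124.40

First $105,500 at 32% = $33,760.00
Next $50,500 at 25% = $12,625.00
Remaining $26,330 at 18% = $4,739.40
Fee: $33,760.00 + $12,625.00 + $4,739.40 = $51,124.40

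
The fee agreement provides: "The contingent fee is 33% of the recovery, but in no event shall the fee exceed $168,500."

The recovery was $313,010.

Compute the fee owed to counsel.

33% of $313,010 = $103,293.30
That is under the $168,500 cap.

$103,293.30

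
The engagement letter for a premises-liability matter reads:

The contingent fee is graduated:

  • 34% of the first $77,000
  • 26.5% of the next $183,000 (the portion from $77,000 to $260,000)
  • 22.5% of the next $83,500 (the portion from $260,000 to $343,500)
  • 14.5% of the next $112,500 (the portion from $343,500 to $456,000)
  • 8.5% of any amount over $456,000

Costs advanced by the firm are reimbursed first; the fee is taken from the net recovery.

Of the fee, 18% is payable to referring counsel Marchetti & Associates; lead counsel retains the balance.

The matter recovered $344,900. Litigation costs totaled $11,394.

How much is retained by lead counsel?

Fee base (net of costs): $344,900 − $11,394 = $333,506
First $77,000 at 34% = $26,180.00
Next $183,000 at 26.5% = $48,495.00
Remaining $73,506 at 22.5% = $16,538.85
Fee: $26,180.00 + $48,495.00 + $16,538.85 = $91,213.85
Referral share: 18% of $91,213.85 = $16,418.49; lead counsel retains $91,213.85 − $16,418.49 = $74,795.36.

$74,795.36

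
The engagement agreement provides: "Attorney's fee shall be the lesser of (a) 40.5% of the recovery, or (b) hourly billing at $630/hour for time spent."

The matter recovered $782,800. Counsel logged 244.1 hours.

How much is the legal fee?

(a) 40.5% of $782,800 = $317,034.00
(b) 244.1 × $630 = $153,783.00
The lesser is (b): $153,783.00.

$153,783.00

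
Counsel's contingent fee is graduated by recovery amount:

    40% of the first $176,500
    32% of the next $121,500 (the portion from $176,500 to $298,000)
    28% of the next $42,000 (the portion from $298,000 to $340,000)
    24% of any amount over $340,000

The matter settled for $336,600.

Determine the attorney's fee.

First $176,500 at 40% = $70,600.00
Next $121,500 at 32% = $38,880.00
Remaining $38,600 at 28% = $10,808.00
Fee: $70,600.00 + $38,880.00 + $10,808.00 = $120,288.00

$120,288.00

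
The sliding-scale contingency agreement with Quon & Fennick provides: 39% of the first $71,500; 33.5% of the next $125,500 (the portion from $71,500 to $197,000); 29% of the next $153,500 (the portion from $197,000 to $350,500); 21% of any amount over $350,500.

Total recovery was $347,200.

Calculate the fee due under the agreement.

First $71,500 at 39% = $27,885.00
Next $125,500 at 33.5% = $42,042.50
Remaining $150,200 at 29% = $43,558.00
Fee: $27,885.00 + $42,042.50 + $43,558.00 = $113,485.50

$113,485.50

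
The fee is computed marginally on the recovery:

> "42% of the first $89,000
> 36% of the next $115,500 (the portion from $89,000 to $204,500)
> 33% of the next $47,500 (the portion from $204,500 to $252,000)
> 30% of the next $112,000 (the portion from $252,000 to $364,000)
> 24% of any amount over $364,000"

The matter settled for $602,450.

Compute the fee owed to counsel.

First $89,000 at 42% = $37,380.00
Next $115,500 at 36% = $41,580.00
Next $47,500 at 33% = $15,675.00
Next $112,000 at 30% = $33,600.00
Remaining $238,450 at 24% = $57,228.00
Fee: $37,380.00 + $41,580.00 + $15,675.00 + $33,600.00 + $57,228.00 = $185,463.00

$185,463.00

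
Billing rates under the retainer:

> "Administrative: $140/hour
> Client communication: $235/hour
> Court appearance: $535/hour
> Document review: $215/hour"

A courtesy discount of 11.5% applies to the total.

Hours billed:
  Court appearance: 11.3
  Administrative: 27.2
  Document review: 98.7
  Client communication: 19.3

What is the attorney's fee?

$31,514.41

Administrative: 27.2 × $140 = $3,808.00
Client communication: 19.3 × $235 = $4,535.50
Court appearance: 11.3 × $535 = $6,045.50
Document review: 98.7 × $215 = $21,220.50
Subtotal: $35,609.50
Less 11.5% discount: −$4,095.09
Total: $35,609.50 − $4,095.09 = $31,514.41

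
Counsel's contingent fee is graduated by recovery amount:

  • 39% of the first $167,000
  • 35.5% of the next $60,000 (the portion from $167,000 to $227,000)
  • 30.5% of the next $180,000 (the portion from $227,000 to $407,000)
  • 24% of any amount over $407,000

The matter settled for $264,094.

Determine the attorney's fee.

$97,743.67

First $167,000 at 39% = $65,130.00
Next $60,000 at 35.5% = $21,300.00
Remaining $37,094 at 30.5% = $11,313.67
Fee: $65,130.00 + $21,300.00 + $11,313.67 = $97,743.67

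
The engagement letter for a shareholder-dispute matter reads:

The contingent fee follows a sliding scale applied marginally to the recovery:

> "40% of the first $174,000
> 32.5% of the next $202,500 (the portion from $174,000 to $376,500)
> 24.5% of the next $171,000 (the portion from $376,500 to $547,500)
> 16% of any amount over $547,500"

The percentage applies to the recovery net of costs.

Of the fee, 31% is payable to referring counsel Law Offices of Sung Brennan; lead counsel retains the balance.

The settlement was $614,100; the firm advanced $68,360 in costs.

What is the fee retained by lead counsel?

Fee base (net of costs): $614,100 − $68,360 = $545,740
First $174,000 at 40% = $69,600.00
Next $202,500 at 32.5% = $65,812.50
Remaining $169,240 at 24.5% = $41,463.80
Fee: $69,600.00 + $65,812.50 + $41,463.80 = $176,876.30
Referral share: 31% of $176,876.30 = $54,831.65; lead counsel retains $176,876.30 − $54,831.65 = $122,044.65.

$122,044.65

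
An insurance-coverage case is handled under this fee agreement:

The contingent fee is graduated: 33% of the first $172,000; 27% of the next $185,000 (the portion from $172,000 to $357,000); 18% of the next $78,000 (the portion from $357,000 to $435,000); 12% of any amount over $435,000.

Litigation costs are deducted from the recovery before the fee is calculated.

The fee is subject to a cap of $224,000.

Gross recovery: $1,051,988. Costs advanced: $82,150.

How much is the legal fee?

Fee base (net of costs): $1,051,988 − $82,150 = $969,838
First $172,000 at 33% = $56,760.00
Next $185,000 at 27% = $49,950.00
Next $78,000 at 18% = $14,040.00
Remaining $534,838 at 12% = $64,180.56
Fee: $56,760.00 + $49,950.00 + $14,040.00 + $64,180.56 = $184,930.56
$184,930.56 is under the $224,000 cap.

$184,930.56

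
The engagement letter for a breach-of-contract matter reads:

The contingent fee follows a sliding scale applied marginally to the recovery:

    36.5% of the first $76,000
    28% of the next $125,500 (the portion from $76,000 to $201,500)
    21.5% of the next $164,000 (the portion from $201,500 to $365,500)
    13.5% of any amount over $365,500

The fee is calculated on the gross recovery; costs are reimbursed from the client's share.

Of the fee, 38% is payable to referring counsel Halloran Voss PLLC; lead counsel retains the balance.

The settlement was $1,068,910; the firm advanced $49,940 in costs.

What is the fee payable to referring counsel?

$73,378.13

Fee base is the gross recovery, $1,068,910; costs are reimbursed separately.
First $76,000 at 36.5% = $27,740.00
Next $125,500 at 28% = $35,140.00
Next $164,000 at 21.5% = $35,260.00
Remaining $703,410 at 13.5% = $94,960.35
Fee: $27,740.00 + $35,140.00 + $35,260.00 + $94,960.35 = $193,100.35
Referral share: 38% of $193,100.35 = $73,378.13; lead counsel retains $193,100.35 − $73,378.13 = $119,722.22.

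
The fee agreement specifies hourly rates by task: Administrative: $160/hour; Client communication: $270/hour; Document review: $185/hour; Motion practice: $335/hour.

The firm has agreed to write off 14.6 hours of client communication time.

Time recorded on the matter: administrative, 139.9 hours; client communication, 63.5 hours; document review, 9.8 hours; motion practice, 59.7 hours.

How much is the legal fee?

$57,399.50

Administrative: 139.9 × $160 = $22,384.00
Client communication: 63.5 × $270 = $17,145.00
Document review: 9.8 × $185 = $1,813.00
Motion practice: 59.7 × $335 = $19,999.50
Subtotal: $61,341.50
Write-off: 14.6 × $270 = $3,942.00
Total: $61,341.50 − $3,942.00 = $57,399.50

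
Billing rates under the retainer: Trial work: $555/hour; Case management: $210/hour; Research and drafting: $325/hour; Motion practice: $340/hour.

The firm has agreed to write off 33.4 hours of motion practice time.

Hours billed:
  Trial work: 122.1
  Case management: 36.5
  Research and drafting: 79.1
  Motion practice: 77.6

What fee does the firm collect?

Trial work: 122.1 × $555 = $67,765.50
Case management: 36.5 × $210 = $7,665.00
Research and drafting: 79.1 × $325 = $25,707.50
Motion practice: 77.6 × $340 = $26,384.00
Subtotal: $127,522.00
Write-off: 33.4 × $340 = $11,356.00
Total: $127,522.00 − $11,356.00 = $116,166.00

$116,166.00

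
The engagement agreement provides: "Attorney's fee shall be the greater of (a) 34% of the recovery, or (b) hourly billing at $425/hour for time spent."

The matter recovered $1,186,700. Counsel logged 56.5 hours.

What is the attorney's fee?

(a) 34% of $1,186,700 = $403,478.00
(b) 56.5 × $425 = $24,012.50
The greater is (a): $403,478.00.

$403,478.00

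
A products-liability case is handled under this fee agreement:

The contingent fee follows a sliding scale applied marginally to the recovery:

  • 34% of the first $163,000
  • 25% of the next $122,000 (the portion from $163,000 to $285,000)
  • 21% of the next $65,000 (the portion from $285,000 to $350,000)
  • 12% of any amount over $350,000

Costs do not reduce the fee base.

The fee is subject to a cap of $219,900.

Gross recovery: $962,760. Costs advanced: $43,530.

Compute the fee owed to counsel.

$173,101.20

Fee base is the gross recovery, $962,760; costs are reimbursed separately.
First $163,000 at 34% = $55,420.00
Next $122,000 at 25% = $30,500.00
Next $65,000 at 21% = $13,650.00
Remaining $612,760 at 12% = $73,531.20
Fee: $55,420.00 + $30,500.00 + $13,650.00 + $73,531.20 = $173,101.20
$173,101.20 is under the $219,900 cap.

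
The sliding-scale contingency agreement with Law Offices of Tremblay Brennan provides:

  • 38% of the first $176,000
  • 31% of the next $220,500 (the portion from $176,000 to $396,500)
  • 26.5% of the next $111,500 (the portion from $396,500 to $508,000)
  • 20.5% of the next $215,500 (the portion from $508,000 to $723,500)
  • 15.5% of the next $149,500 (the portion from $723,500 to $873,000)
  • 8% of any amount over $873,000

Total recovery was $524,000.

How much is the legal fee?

First $176,000 at 38% = $66,880.00
Next $220,500 at 31% = $68,355.00
Next $111,500 at 26.5% = $29,547.50
Remaining $16,000 at 20.5% = $3,280.00
Fee: $66,880.00 + $68,355.00 + $29,547.50 + $3,280.00 = $168,062.50

$168,062.50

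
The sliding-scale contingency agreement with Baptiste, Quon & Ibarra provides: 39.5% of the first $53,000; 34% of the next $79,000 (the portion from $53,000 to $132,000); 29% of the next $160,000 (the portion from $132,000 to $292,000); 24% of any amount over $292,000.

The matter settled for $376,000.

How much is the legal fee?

$114,355.00

First $53,000 at 39.5% = $20,935.00
Next $79,000 at 34% = $26,860.00
Next $160,000 at 29% = $46,400.00
Remaining $84,000 at 24% = $20,160.00
Fee: $20,935.00 + $26,860.00 + $46,400.00 + $20,160.00 = $114,355.00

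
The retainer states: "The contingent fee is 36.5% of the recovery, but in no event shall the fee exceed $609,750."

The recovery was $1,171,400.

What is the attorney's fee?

36.5% of $1,171,400 = $427,561.00
That is under the $609,750 cap.

$427,561.00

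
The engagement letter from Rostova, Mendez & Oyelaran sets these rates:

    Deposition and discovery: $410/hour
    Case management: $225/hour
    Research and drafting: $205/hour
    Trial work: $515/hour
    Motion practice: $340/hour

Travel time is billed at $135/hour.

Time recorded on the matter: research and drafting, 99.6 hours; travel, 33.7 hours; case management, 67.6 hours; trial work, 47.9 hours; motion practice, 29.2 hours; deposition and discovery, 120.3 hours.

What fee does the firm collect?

Deposition and discovery: 120.3 × $410 = $49,323.00
Case management: 67.6 × $225 = $15,210.00
Research and drafting: 99.6 × $205 = $20,418.00
Trial work: 47.9 × $515 = $24,668.50
Motion practice: 29.2 × $340 = $9,928.00
Subtotal: $49,323.00 + $15,210.00 + $20,418.00 + $24,668.50 + $9,928.00 = $119,547.50
Travel: 33.7 × $135 = $4,549.50
Total: $119,547.50 + $4,549.50 = $124,097.00

$124,097.00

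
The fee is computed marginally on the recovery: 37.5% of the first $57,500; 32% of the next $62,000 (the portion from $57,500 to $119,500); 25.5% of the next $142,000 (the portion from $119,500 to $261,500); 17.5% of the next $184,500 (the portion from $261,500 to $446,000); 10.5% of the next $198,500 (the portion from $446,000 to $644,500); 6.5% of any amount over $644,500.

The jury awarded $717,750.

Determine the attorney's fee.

$135,503.75

First $57,500 at 37.5% = $21,562.50
Next $62,000 at 32% = $19,840.00
Next $142,000 at 25.5% = $36,210.00
Next $184,500 at 17.5% = $32,287.50
Next $198,500 at 10.5% = $20,842.50
Remaining $73,250 at 6.5% = $4,761.25
Fee: $21,562.50 + $19,840.00 + $36,210.00 + $32,287.50 + $20,842.50 + $4,761.25 = $135,503.75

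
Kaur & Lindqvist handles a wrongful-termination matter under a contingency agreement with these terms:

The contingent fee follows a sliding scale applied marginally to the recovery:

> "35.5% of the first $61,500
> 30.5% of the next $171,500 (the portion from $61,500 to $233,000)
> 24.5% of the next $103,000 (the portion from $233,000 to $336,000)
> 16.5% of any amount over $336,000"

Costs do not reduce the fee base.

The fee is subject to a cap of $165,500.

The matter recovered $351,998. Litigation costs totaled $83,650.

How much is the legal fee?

Fee base is the gross recovery, $351,998; costs are reimbursed separately.
First $61,500 at 35.5% = $21,832.50
Next $171,500 at 30.5% = $52,307.50
Next $103,000 at 24.5% = $25,235.00
Remaining $15,998 at 16.5% = $2,639.67
Fee: $21,832.50 + $52,307.50 + $25,235.00 + $2,639.67 = $102,014.67
$102,014.67 is under the $165,500 cap.

$102,014.67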